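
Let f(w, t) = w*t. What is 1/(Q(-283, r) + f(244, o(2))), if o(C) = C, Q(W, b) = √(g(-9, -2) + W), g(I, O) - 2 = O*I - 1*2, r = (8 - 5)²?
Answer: 488/238409 - I*√265/238409 ≈ 0.0020469 - 6.8281e-5*I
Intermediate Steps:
r = 9 (r = 3² = 9)
g(I, O) = I*O (g(I, O) = 2 + (O*I - 1*2) = 2 + (I*O - 2) = 2 + (-2 + I*O) = I*O)
Q(W, b) = √(18 + W) (Q(W, b) = √(-9*(-2) + W) = √(18 + W))
f(w, t) = t*w
1/(Q(-283, r) + f(244, o(2))) = 1/(√(18 - 283) + 2*244) = 1/(√(-265) + 488) = 1/(I*√265 + 488) = 1/(488 + I*√265)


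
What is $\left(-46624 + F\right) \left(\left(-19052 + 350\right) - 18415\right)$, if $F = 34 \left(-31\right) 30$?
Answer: $2904182548$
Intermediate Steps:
$F = -31620$ ($F = \left(-1054\right) 30 = -31620$)
$\left(-46624 + F\right) \left(\left(-19052 + 350\right) - 18415\right) = \left(-46624 - 31620\right) \left(\left(-19052 + 350\right) - 18415\right) = - 78244 \left(-18702 - 18415\right) = \left(-78244\right) \left(-37117\right) = 2904182548$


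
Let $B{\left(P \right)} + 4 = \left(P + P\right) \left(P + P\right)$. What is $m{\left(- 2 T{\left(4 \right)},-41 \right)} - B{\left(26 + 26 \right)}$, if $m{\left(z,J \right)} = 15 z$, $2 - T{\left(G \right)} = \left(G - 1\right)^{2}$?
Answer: $-10602$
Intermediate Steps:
$T{\left(G \right)} = 2 - \left(-1 + G\right)^{2}$ ($T{\left(G \right)} = 2 - \left(G - 1\right)^{2} = 2 - \left(-1 + G\right)^{2}$)
$B{\left(P \right)} = -4 + 4 P^{2}$ ($B{\left(P \right)} = -4 + \left(P + P\right) \left(P + P\right) = -4 + 2 P 2 P = -4 + 4 P^{2}$)
$m{\left(- 2 T{\left(4 \right)},-41 \right)} - B{\left(26 + 26 \right)} = 15 \left(- 2 \left(2 - \left(-1 + 4\right)^{2}\right)\right) - \left(-4 + 4 \left(26 + 26\right)^{2}\right) = 15 \left(- 2 \left(2 - 3^{2}\right)\right) - \left(-4 + 4 \cdot 52^{2}\right) = 15 \left(- 2 \left(2 - 9\right)\right) - \left(-4 + 4 \cdot 2704\right) = 15 \left(- 2 \left(2 - 9\right)\right) - \left(-4 + 10816\right) = 15 \left(\left(-2\right) \left(-7\right)\right) - 10812 = 15 \cdot 14 - 10812 = 210 - 10812 = -10602$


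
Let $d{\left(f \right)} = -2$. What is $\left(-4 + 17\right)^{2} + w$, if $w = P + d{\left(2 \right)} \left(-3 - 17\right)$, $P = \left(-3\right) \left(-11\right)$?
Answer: $242$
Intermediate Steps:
$P = 33$
$w = 73$ ($w = 33 - 2 \left(-3 - 17\right) = 33 - -40 = 33 + 40 = 73$)
$\left(-4 + 17\right)^{2} + w = \left(-4 + 17\right)^{2} + 73 = 13^{2} + 73 = 169 + 73 = 242$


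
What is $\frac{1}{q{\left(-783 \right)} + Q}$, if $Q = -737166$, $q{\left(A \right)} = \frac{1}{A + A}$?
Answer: $- \frac{1566}{1154401957} \approx -1.3565 \cdot 10^{-6}$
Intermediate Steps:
$q{\left(A \right)} = \frac{1}{2 A}$
$\frac{1}{q{\left(-783 \right)} + Q} = \frac{1}{\frac{1}{2 \left(-783\right)} - 737166} = \frac{1}{\frac{1}{2} \left(- \frac{1}{783}\right) - 737166} = \frac{1}{- \frac{1}{1566} - 737166} = \frac{1}{- \frac{1154401957}{1566}} = - \frac{1566}{1154401957}$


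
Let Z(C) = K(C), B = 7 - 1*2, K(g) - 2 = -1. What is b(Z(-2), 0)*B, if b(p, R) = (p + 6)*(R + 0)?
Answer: 0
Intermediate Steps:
K(g) = 1 (K(g) = 2 - 1 = 1)
B = 5 (B = 7 - 2 = 5)
Z(C) = 1
b(p, R) = R*(6 + p) (b(p, R) = (6 + p)*R = R*(6 + p))
b(Z(-2), 0)*B = (0*(6 + 1))*5 = (0*7)*5 = 0*5 = 0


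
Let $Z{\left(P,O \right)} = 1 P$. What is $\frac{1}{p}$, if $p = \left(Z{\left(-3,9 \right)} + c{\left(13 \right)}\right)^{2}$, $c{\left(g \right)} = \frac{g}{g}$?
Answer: $\frac{1}{4} \approx 0.25$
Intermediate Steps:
$c{\left(g \right)} = 1$
$Z{\left(P,O \right)} = P$
$p = 4$ ($p = \left(-3 + 1\right)^{2} = \left(-2\right)^{2} = 4$)
$\frac{1}{p} = \frac{1}{4}$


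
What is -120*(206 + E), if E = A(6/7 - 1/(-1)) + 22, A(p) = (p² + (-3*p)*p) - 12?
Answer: -1229520/49 ≈ -25092.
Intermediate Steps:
A(p) = -12 - 2*p² (A(p) = (p² - 3*p²) - 12 = -2*p² - 12 = -12 - 2*p²)
E = 152/49 (E = (-12 - 2*(6/7 - 1/(-1))²) + 22 = (-12 - 2*(6*(⅐) - 1*(-1))²) + 22 = (-12 - 2*(6/7 + 1)²) + 22 = (-12 - 2*(13/7)²) + 22 = (-12 - 2*169/49) + 22 = (-12 - 338/49) + 22 = -926/49 + 22 = 152/49 ≈ 3.1020)
-120*(206 + E) = -120*(206 + 152/49) = -120*10246/49 = -1229520/49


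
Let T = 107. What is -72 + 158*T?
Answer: 16834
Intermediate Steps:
-72 + 158*T = -72 + 158*107 = -72 + 16906 = 16834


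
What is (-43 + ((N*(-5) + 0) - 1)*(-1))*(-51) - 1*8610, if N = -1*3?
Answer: -5703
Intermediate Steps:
N = -3
(-43 + ((N*(-5) + 0) - 1)*(-1))*(-51) - 1*8610 = (-43 + ((-3*(-5) + 0) - 1)*(-1))*(-51) - 1*8610 = (-43 + ((15 + 0) - 1)*(-1))*(-51) - 8610 = (-43 + (15 - 1)*(-1))*(-51) - 8610 = (-43 + 14*(-1))*(-51) - 8610 = (-43 - 14)*(-51) - 8610 = -57*(-51) - 8610 = 2907 - 8610 = -5703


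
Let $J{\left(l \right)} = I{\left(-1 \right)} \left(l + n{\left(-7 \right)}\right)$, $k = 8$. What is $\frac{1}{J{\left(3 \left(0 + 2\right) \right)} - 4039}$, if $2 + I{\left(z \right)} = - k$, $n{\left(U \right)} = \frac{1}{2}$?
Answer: $- \frac{1}{4104} \approx -0.00024366$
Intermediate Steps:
$n{\left(U \right)} = \frac{1}{2}$
$I{\left(z \right)} = -10$ ($I{\left(z \right)} = -2 - 8 = -10$)
$J{\left(l \right)} = -5 - 10 l$ ($J{\left(l \right)} = - 10 \left(l + \frac{1}{2}\right) = - 10 \left(\frac{1}{2} + l\right) = -5 - 10 l$)
$\frac{1}{J{\left(3 \left(0 + 2\right) \right)} - 4039} = \frac{1}{\left(-5 - 10 \cdot 3 \left(0 + 2\right)\right) - 4039} = \frac{1}{\left(-5 - 10 \cdot 3 \cdot 2\right) - 4039} = \frac{1}{\left(-5 - 60\right) - 4039} = \frac{1}{-65 - 4039} = \frac{1}{-4104} = - \frac{1}{4104}$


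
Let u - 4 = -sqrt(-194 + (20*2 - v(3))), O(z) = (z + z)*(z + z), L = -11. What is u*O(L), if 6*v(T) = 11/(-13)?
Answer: 1936 - 242*I*sqrt(936078)/39 ≈ 1936.0 - 6003.5*I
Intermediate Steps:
v(T) = -11/78 (v(T) = (11/(-13))/6 = (11*(-1/13))/6 = (1/6)*(-11/13) = -11/78)
O(z) = 4*z**2 (O(z) = (2*z)*(2*z) = 4*z**2)
u = 4 - I*sqrt(936078)/78 (u = 4 - sqrt(-194 + (20*2 - 1*(-11/78))) = 4 - sqrt(-194 + (40 + 11/78)) = 4 - sqrt(-194 + 3131/78) = 4 - sqrt(-12001/78) = 4 - I*sqrt(936078)/78 ≈ 4.0 - 12.404*I)
u*O(L) = (4 - I*sqrt(936078)/78)*(4*(-11)**2) = (4 - I*sqrt(936078)/78)*(4*121) = (4 - I*sqrt(936078)/78)*484 = 1936 - 242*I*sqrt(936078)/39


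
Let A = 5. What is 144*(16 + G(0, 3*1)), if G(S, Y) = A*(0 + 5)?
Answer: 5904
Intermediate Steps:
G(S, Y) = 25 (G(S, Y) = 5*(0 + 5) = 5*5 = 25)
144*(16 + G(0, 3*1)) = 144*(16 + 25) = 144*41 = 5904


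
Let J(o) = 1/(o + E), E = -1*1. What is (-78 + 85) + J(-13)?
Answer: 97/14 ≈ 6.9286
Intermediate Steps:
E = -1
J(o) = 1/(-1 + o) (J(o) = 1/(o - 1) = 1/(-1 + o))
(-78 + 85) + J(-13) = (-78 + 85) + 1/(-1 - 13) = 7 + 1/(-14) = 7 - 1/14 = 97/14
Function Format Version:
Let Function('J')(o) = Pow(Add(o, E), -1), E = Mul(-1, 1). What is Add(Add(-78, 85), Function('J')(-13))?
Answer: Rational(97, 14) ≈ 6.9286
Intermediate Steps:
E = -1
Function('J')(o) = Pow(Add(-1, o), -1) (Function('J')(o) = Pow(Add(o, -1), -1) = Pow(Add(-1, o), -1))
Add(Add(-78, 85), Function('J')(-13)) = Add(Add(-78, 85), Pow(Add(-1, -13), -1)) = Add(7, Pow(-14, -1)) = Add(7, Rational(-1, 14)) = Rational(97, 14)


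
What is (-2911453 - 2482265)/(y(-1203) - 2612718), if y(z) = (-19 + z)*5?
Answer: 2696859/1309414 ≈ 2.0596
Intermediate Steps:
y(z) = -95 + 5*z
(-2911453 - 2482265)/(y(-1203) - 2612718) = (-2911453 - 2482265)/((-95 + 5*(-1203)) - 2612718) = -5393718/((-95 - 6015) - 2612718) = -5393718/(-6110 - 2612718) = -5393718/(-2618828) = -5393718*(-1/2618828) = 2696859/1309414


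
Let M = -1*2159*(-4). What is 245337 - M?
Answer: 236701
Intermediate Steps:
M = 8636 (M = -2159*(-4) = 8636)
245337 - M = 245337 - 1*8636 = 245337 - 8636 = 236701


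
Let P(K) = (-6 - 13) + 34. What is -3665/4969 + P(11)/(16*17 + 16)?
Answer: -326995/477024 ≈ -0.68549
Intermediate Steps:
P(K) = 15 (P(K) = -19 + 34 = 15)
-3665/4969 + P(11)/(16*17 + 16) = -3665/4969 + 15/(16*17 + 16) = -3665*1/4969 + 15/(272 + 16) = -3665/4969 + 15/288 = -3665/4969 + 15*(1/288) = -3665/4969 + 5/96 = -326995/477024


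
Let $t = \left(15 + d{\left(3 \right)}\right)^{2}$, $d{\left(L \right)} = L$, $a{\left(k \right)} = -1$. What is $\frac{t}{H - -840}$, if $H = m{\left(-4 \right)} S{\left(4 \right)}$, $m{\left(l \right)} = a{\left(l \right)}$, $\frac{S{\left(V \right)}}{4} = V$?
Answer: $\frac{81}{206} \approx 0.3932$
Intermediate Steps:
$S{\left(V \right)} = 4 V$
$m{\left(l \right)} = -1$
$H = -16$ ($H = - 4 \cdot 4 = \left(-1\right) 16 = -16$)
$t = 324$ ($t = \left(15 + 3\right)^{2} = 18^{2} = 324$)
$\frac{t}{H - -840} = \frac{324}{-16 - -840} = \frac{324}{-16 + 840} = \frac{324}{824} = 324 \cdot \frac{1}{824} = \frac{81}{206}$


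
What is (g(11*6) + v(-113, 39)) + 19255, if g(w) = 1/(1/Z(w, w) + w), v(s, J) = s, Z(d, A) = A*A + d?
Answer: 5586654548/291853 ≈ 19142.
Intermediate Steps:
Z(d, A) = d + A² (Z(d, A) = A² + d = d + A²)
g(w) = 1/(w + 1/(w + w²)) (g(w) = 1/(1/(w + w²) + w) = 1/(w + 1/(w + w²)))
(g(11*6) + v(-113, 39)) + 19255 = ((11*6)*(1 + 11*6)/(1 + (11*6)²*(1 + 11*6)) - 113) + 19255 = (66*(1 + 66)/(1 + 66²*(1 + 66)) - 113) + 19255 = (66*67/(1 + 4356*67) - 113) + 19255 = (66*67/(1 + 291852) - 113) + 19255 = (66*67/291853 - 113) + 19255 = (66*(1/291853)*67 - 113) + 19255 = (4422/291853 - 113) + 19255 = -32974967/291853 + 19255 = 5586654548/291853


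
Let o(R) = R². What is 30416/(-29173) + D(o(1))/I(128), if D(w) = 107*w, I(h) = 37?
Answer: 1996119/1079401 ≈ 1.8493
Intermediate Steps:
30416/(-29173) + D(o(1))/I(128) = 30416/(-29173) + (107*1²)/37 = 30416*(-1/29173) + (107*1)*(1/37) = -30416/29173 + 107*(1/37) = -30416/29173 + 107/37 = 1996119/1079401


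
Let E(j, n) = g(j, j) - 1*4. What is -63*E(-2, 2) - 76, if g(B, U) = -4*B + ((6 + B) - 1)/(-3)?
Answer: -265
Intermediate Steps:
g(B, U) = -5/3 - 13*B/3 (g(B, U) = -4*B + (5 + B)*(-1/3) = -4*B + (-5/3 - B/3) = -5/3 - 13*B/3)
E(j, n) = -17/3 - 13*j/3 (E(j, n) = (-5/3 - 13*j/3) - 1*4 = (-5/3 - 13*j/3) - 4 = -17/3 - 13*j/3)
-63*E(-2, 2) - 76 = -63*(-17/3 - 13/3*(-2)) - 76 = -63*(-17/3 + 26/3) - 76 = -63*3 - 76 = -189 - 76 = -265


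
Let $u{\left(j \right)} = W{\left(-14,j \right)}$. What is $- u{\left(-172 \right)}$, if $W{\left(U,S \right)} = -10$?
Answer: $10$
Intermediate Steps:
$u{\left(j \right)} = -10$
$- u{\left(-172 \right)} = \left(-1\right) \left(-10\right) = 10$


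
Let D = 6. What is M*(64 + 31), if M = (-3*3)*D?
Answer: -5130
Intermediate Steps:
M = -54 (M = -3*3*6 = -9*6 = -54)
M*(64 + 31) = -54*(64 + 31) = -54*95 = -5130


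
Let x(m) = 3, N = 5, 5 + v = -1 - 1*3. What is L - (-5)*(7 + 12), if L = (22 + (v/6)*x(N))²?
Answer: 1605/4 ≈ 401.25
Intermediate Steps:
v = -9 (v = -5 + (-1 - 1*3) = -5 + (-1 - 3) = -5 - 4 = -9)
L = 1225/4 (L = (22 - 9/6*3)² = (22 - 9*⅙*3)² = (22 - 3/2*3)² = (22 - 9/2)² = (35/2)² = 1225/4 ≈ 306.25)
L - (-5)*(7 + 12) = 1225/4 - (-5)*(7 + 12) = 1225/4 - (-5)*19 = 1225/4 - 1*(-95) = 1225/4 + 95 = 1605/4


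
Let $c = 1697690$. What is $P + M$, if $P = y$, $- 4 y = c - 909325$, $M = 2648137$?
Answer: $\frac{9804183}{4} \approx 2.451 \cdot 10^{6}$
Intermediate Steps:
$y = - \frac{788365}{4}$ ($y = - \frac{1697690 - 909325}{4} = \left(- \frac{1}{4}\right) 788365 = - \frac{788365}{4} \approx -1.9709 \cdot 10^{5}$)
$P = - \frac{788365}{4} \approx -1.9709 \cdot 10^{5}$
$P + M = - \frac{788365}{4} + 2648137 = \frac{9804183}{4}$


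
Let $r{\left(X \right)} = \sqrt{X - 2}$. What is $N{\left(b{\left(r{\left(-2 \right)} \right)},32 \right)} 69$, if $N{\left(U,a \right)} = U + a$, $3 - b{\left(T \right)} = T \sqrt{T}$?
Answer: $2553 - 138 i \approx 2553.0 - 138.0 i$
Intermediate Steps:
$r{\left(X \right)} = \sqrt{-2 + X}$
$b{\left(T \right)} = 3 - T^{\frac{3}{2}}$ ($b{\left(T \right)} = 3 - T \sqrt{T} = 3 - T^{\frac{3}{2}}$)
$N{\left(b{\left(r{\left(-2 \right)} \right)},32 \right)} 69 = \left(\left(3 - \left(\sqrt{-2 - 2}\right)^{\frac{3}{2}}\right) + 32\right) 69 = \left(\left(3 - \left(\sqrt{-4}\right)^{\frac{3}{2}}\right) + 32\right) 69 = \left(\left(3 - \left(2 i\right)^{\frac{3}{2}}\right) + 32\right) 69 = \left(\left(3 - \left(1 + i\right)^{3}\right) + 32\right) 69 = \left(35 - \left(1 + i\right)^{3}\right) 69 = 2415 - 69 \left(1 + i\right)^{3}$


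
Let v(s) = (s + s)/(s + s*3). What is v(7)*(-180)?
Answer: -90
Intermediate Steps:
v(s) = ½ (v(s) = (2*s)/(s + 3*s) = (2*s)/((4*s)) = (2*s)*(1/(4*s)) = ½)
v(7)*(-180) = (½)*(-180) = -90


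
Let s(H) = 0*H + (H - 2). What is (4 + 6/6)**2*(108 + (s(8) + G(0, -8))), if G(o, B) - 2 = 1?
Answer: 2925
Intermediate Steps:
G(o, B) = 3 (G(o, B) = 2 + 1 = 3)
s(H) = -2 + H (s(H) = 0 + (-2 + H) = -2 + H)
(4 + 6/6)**2*(108 + (s(8) + G(0, -8))) = (4 + 6/6)**2*(108 + ((-2 + 8) + 3)) = (4 + 6*(1/6))**2*(108 + (6 + 3)) = (4 + 1)**2*(108 + 9) = 5**2*117 = 25*117 = 2925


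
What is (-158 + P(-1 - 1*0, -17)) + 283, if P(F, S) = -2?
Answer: 123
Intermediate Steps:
(-158 + P(-1 - 1*0, -17)) + 283 = (-158 - 2) + 283 = -160 + 283 = 123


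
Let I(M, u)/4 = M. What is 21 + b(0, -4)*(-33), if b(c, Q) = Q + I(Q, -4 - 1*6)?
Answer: 681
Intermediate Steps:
I(M, u) = 4*M
b(c, Q) = 5*Q (b(c, Q) = Q + 4*Q = 5*Q)
21 + b(0, -4)*(-33) = 21 + (5*(-4))*(-33) = 21 - 20*(-33) = 21 + 660 = 681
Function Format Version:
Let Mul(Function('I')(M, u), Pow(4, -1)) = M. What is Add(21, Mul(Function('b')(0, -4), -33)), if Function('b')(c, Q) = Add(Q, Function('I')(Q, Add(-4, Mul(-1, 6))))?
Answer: 681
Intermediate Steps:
Function('I')(M, u) = Mul(4, M)
Function('b')(c, Q) = Mul(5, Q) (Function('b')(c, Q) = Add(Q, Mul(4, Q)) = Mul(5, Q))
Add(21, Mul(Function('b')(0, -4), -33)) = Add(21, Mul(Mul(5, -4), -33)) = Add(21, Mul(-20, -33)) = Add(21, 660) = 681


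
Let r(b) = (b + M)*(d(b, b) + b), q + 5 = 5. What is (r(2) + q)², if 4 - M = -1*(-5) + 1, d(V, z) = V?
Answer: 0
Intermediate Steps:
q = 0 (q = -5 + 5 = 0)
M = -2 (M = 4 - (-1*(-5) + 1) = 4 - (5 + 1) = 4 - 1*6 = 4 - 6 = -2)
r(b) = 2*b*(-2 + b) (r(b) = (b - 2)*(b + b) = (-2 + b)*(2*b) = 2*b*(-2 + b))
(r(2) + q)² = (2*2*(-2 + 2) + 0)² = (2*2*0 + 0)² = (0 + 0)² = 0² = 0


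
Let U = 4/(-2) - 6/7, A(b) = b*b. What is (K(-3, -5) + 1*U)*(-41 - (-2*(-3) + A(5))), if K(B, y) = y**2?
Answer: -11160/7 ≈ -1594.3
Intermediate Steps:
A(b) = b**2
U = -20/7 (U = 4*(-1/2) - 6*1/7 = -2 - 6/7 = -20/7 ≈ -2.8571)
(K(-3, -5) + 1*U)*(-41 - (-2*(-3) + A(5))) = ((-5)**2 + 1*(-20/7))*(-41 - (-2*(-3) + 5**2)) = (25 - 20/7)*(-41 - (6 + 25)) = 155*(-41 - 1*31)/7 = 155*(-41 - 31)/7 = (155/7)*(-72) = -11160/7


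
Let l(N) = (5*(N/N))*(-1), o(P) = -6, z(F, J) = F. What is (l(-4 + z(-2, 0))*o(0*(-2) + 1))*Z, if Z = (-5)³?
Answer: -3750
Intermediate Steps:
Z = -125
l(N) = -5 (l(N) = (5*1)*(-1) = 5*(-1) = -5)
(l(-4 + z(-2, 0))*o(0*(-2) + 1))*Z = -5*(-6)*(-125) = 30*(-125) = -3750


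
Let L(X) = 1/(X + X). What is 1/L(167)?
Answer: 334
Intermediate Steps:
L(X) = 1/(2*X)
1/L(167) = 1/((½)/167) = 1/((½)*(1/167)) = 1/(1/334) = 334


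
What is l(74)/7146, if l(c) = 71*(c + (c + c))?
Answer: 2627/1191 ≈ 2.2057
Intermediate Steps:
l(c) = 213*c (l(c) = 71*(c + 2*c) = 71*(3*c) = 213*c)
l(74)/7146 = (213*74)/7146 = 15762*(1/7146) = 2627/1191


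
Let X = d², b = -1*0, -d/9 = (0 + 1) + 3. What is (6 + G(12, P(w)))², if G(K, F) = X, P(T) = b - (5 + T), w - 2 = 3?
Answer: 1695204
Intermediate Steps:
w = 5 (w = 2 + 3 = 5)
d = -36 (d = -9*((0 + 1) + 3) = -9*(1 + 3) = -9*4 = -36)
b = 0
X = 1296 (X = (-36)² = 1296)
P(T) = -5 - T (P(T) = 0 - (5 + T) = 0 + (-5 - T) = -5 - T)
G(K, F) = 1296
(6 + G(12, P(w)))² = (6 + 1296)² = 1302² = 1695204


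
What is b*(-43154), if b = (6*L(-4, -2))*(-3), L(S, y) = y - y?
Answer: 0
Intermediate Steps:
L(S, y) = 0
b = 0 (b = (6*0)*(-3) = 0*(-3) = 0)
b*(-43154) = 0*(-43154) = 0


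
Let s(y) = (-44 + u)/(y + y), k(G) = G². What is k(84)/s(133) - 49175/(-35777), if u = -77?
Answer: -9591965431/618431 ≈ -15510.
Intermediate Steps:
s(y) = -121/(2*y) (s(y) = (-44 - 77)/(y + y) = -121*1/(2*y) = -121/(2*y))
k(84)/s(133) - 49175/(-35777) = 84²/((-121/2/133)) - 49175/(-35777) = 7056/((-121/2*1/133)) - 49175*(-1/35777) = 7056/(-121/266) + 7025/5111 = 7056*(-266/121) + 7025/5111 = -1876896/121 + 7025/5111 = -9591965431/618431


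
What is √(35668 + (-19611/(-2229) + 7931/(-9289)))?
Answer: 8*√541894791301697/985961 ≈ 188.88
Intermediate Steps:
√(35668 + (-19611/(-2229) + 7931/(-9289))) = √(35668 + (-19611*(-1/2229) + 7931*(-1/9289))) = √(35668 + (6537/743 - 1133/1327)) = √(35668 + 7832780/985961) = √(35175089728/985961) = 8*√541894791301697/985961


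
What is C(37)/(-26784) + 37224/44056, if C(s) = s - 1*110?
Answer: 125027963/147499488 ≈ 0.84765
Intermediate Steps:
C(s) = -110 + s (C(s) = s - 110 = -110 + s)
C(37)/(-26784) + 37224/44056 = (-110 + 37)/(-26784) + 37224/44056 = -73*(-1/26784) + 37224*(1/44056) = 73/26784 + 4653/5507 = 125027963/147499488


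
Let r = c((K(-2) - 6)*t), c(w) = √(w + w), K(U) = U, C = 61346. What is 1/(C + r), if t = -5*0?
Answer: 1/61346 ≈ 1.6301e-5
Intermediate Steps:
t = 0
c(w) = √2*√w (c(w) = √(2*w) = √2*√w)
r = 0 (r = √2*√((-2 - 6)*0) = √2*√(-8*0) = √2*√0 = √2*0 = 0)
1/(C + r) = 1/(61346 + 0) = 1/61346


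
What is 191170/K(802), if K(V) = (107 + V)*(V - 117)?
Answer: 38234/124533 ≈ 0.30702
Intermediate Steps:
K(V) = (-117 + V)*(107 + V) (K(V) = (107 + V)*(-117 + V) = (-117 + V)*(107 + V))
191170/K(802) = 191170/(-12519 + 802² - 10*802) = 191170/(-12519 + 643204 - 8020) = 191170/622665 = 191170*(1/622665) = 38234/124533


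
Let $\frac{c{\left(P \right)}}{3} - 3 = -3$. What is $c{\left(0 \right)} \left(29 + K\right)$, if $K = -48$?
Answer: $0$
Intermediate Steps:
$c{\left(P \right)} = 0$ ($c{\left(P \right)} = 9 + 3 \left(-3\right) = 9 - 9 = 0$)
$c{\left(0 \right)} \left(29 + K\right) = 0 \left(29 - 48\right) = 0 \left(-19\right) = 0$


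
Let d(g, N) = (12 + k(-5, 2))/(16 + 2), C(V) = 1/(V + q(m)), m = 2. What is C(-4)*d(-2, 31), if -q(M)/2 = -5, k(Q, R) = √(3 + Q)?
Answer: ⅑ + I*√2/108 ≈ 0.11111 + 0.013095*I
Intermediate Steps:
q(M) = 10 (q(M) = -2*(-5) = 10)
C(V) = 1/(10 + V) (C(V) = 1/(V + 10) = 1/(10 + V))
d(g, N) = ⅔ + I*√2/18 (d(g, N) = (12 + √(3 - 5))/(16 + 2) = (12 + √(-2))/18 = (12 + I*√2)*(1/18) = ⅔ + I*√2/18)
C(-4)*d(-2, 31) = (⅔ + I*√2/18)/(10 - 4) = (⅔ + I*√2/18)/6 = ⅑ + I*√2/108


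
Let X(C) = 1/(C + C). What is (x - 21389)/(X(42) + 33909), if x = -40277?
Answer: -5179944/2848357 ≈ -1.8186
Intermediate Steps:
X(C) = 1/(2*C)
(x - 21389)/(X(42) + 33909) = (-40277 - 21389)/((½)/42 + 33909) = -61666/((½)*(1/42) + 33909) = -61666/(1/84 + 33909) = -61666/2848357/84 = -61666*84/2848357 = -5179944/2848357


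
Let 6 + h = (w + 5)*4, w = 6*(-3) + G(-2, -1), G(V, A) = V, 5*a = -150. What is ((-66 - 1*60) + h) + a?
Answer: -222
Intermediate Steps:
a = -30 (a = (⅕)*(-150) = -30)
w = -20 (w = 6*(-3) - 2 = -18 - 2 = -20)
h = -66 (h = -6 + (-20 + 5)*4 = -6 - 15*4 = -6 - 60 = -66)
((-66 - 1*60) + h) + a = ((-66 - 1*60) - 66) - 30 = ((-66 - 60) - 66) - 30 = (-126 - 66) - 30 = -192 - 30 = -222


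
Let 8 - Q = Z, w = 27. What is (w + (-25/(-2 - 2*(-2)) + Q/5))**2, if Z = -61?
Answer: 80089/100 ≈ 800.89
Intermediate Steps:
Q = 69 (Q = 8 - 1*(-61) = 8 + 61 = 69)
(w + (-25/(-2 - 2*(-2)) + Q/5))**2 = (27 + (-25/(-2 - 2*(-2)) + 69/5))**2 = (27 + (-25/(-2 + 4) + 69*(1/5)))**2 = (27 + (-25/2 + 69/5))**2 = (27 + 13/10)**2 = (283/10)**2 = 80089/100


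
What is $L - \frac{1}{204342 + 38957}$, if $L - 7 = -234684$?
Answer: $- \frac{57096679424}{243299} \approx -2.3468 \cdot 10^{5}$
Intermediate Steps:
$L = -234677$ ($L = 7 - 234684 = -234677$)
$L - \frac{1}{204342 + 38957} = -234677 - \frac{1}{204342 + 38957} = -234677 - \frac{1}{243299} = - \frac{57096679424}{243299}$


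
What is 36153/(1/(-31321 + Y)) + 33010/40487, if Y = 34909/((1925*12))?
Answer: -50427482618452981/44535700 ≈ -1.1323e+9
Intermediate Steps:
Y = 4987/3300 (Y = 34909/23100 = 34909*(1/23100) = 4987/3300 ≈ 1.5112)
36153/(1/(-31321 + Y)) + 33010/40487 = 36153/(1/(-31321 + 4987/3300)) + 33010/40487 = 36153/(1/(-103354313/3300)) + 33010*(1/40487) = 36153/(-3300/103354313) + 33010/40487 = 36153*(-103354313/3300) + 33010/40487 = -1245522825963/1100 + 33010/40487 = -50427482618452981/44535700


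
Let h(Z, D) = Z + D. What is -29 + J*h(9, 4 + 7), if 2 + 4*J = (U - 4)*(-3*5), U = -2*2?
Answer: 561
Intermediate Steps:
U = -4
h(Z, D) = D + Z
J = 59/2 (J = -½ + ((-4 - 4)*(-3*5))/4 = -½ + (-8*(-15))/4 = -½ + (¼)*120 = -½ + 30 = 59/2 ≈ 29.500)
-29 + J*h(9, 4 + 7) = -29 + 59*((4 + 7) + 9)/2 = -29 + 59*(11 + 9)/2 = -29 + (59/2)*20 = -29 + 590 = 561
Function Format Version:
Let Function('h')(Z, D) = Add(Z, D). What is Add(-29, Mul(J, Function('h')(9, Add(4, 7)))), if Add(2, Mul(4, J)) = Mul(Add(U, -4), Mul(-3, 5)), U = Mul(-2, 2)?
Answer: 561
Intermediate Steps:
U = -4
Function('h')(Z, D) = Add(D, Z)
J = Rational(59, 2) (J = Add(Rational(-1, 2), Mul(Rational(1, 4), Mul(Add(-4, -4), Mul(-3, 5)))) = Add(Rational(-1, 2), Mul(Rational(1, 4), Mul(-8, -15))) = Add(Rational(-1, 2), Mul(Rational(1, 4), 120)) = Add(Rational(-1, 2), 30) = Rational(59, 2) ≈ 29.500)
Add(-29, Mul(J, Function('h')(9, Add(4, 7)))) = Add(-29, Mul(Rational(59, 2), Add(Add(4, 7), 9))) = Add(-29, Mul(Rational(59, 2), Add(11, 9))) = Add(-29, Mul(Rational(59, 2), 20)) = Add(-29, 590) = 561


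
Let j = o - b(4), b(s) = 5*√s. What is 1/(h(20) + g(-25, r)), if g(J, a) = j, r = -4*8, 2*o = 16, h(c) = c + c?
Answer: 1/38 ≈ 0.026316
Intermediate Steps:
h(c) = 2*c
o = 8 (o = (½)*16 = 8)
r = -32
j = -2 (j = 8 - 5*√4 = 8 - 5*2 = 8 - 1*10 = 8 - 10 = -2)
g(J, a) = -2
1/(h(20) + g(-25, r)) = 1/(2*20 - 2) = 1/(40 - 2) = 1/38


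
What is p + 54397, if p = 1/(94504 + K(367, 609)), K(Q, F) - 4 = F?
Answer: 5174079450/95117 ≈ 54397.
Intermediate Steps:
K(Q, F) = 4 + F
p = 1/95117 (p = 1/(94504 + (4 + 609)) = 1/(94504 + 613) = 1/95117 ≈ 1.0513e-5)
p + 54397 = 1/95117 + 54397 = 5174079450/95117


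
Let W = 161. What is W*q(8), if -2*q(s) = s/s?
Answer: -161/2 ≈ -80.500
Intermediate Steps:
q(s) = -½ (q(s) = -s/(2*s) = -½*1 = -½)
W*q(8) = 161*(-½) = -161/2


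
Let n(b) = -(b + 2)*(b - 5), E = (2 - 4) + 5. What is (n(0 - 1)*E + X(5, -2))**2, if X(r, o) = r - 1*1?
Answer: 484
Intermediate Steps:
E = 3 (E = -2 + 5 = 3)
X(r, o) = -1 + r (X(r, o) = r - 1 = -1 + r)
n(b) = -(-5 + b)*(2 + b) (n(b) = -(2 + b)*(-5 + b) = -(-5 + b)*(2 + b))
(n(0 - 1)*E + X(5, -2))**2 = ((10 - (0 - 1)**2 + 3*(0 - 1))*3 + (-1 + 5))**2 = ((10 - 1*(-1)**2 + 3*(-1))*3 + 4)**2 = ((10 - 1*1 - 3)*3 + 4)**2 = ((10 - 1 - 3)*3 + 4)**2 = (6*3 + 4)**2 = (18 + 4)**2 = 22**2 = 484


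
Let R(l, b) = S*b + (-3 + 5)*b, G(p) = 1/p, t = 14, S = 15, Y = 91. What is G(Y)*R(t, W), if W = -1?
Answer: -17/91 ≈ -0.18681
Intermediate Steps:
R(l, b) = 17*b (R(l, b) = 15*b + (-3 + 5)*b = 15*b + 2*b = 17*b)
G(Y)*R(t, W) = (17*(-1))/91 = (1/91)*(-17) = -17/91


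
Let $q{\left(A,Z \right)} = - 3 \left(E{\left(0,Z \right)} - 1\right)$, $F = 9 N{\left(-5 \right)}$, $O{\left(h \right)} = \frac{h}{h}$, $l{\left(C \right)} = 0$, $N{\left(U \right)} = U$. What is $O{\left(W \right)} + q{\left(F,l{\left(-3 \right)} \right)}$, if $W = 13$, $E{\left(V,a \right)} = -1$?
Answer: $7$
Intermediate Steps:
$O{\left(h \right)} = 1$
$F = -45$ ($F = 9 \left(-5\right) = -45$)
$q{\left(A,Z \right)} = 6$ ($q{\left(A,Z \right)} = - 3 \left(-1 - 1\right) = \left(-3\right) \left(-2\right) = 6$)
$O{\left(W \right)} + q{\left(F,l{\left(-3 \right)} \right)} = 1 + 6 = 7$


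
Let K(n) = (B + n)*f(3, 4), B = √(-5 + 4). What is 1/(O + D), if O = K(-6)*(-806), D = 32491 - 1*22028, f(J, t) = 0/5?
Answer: 1/10463 ≈ 9.5575e-5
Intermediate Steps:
f(J, t) = 0 (f(J, t) = 0*(⅕) = 0)
D = 10463 (D = 32491 - 22028 = 10463)
B = I (B = √(-1) = I ≈ 1.0*I)
K(n) = 0 (K(n) = (I + n)*0 = 0)
O = 0 (O = 0*(-806) = 0)
1/(O + D) = 1/(0 + 10463) = 1/10463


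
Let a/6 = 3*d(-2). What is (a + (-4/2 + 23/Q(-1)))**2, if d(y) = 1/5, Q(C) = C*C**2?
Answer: 11449/25 ≈ 457.96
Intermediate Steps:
Q(C) = C**3
d(y) = 1/5
a = 18/5 (a = 6*(3*(1/5)) = 6*(3/5) = 18/5 ≈ 3.6000)
(a + (-4/2 + 23/Q(-1)))**2 = (18/5 + (-4/2 + 23/((-1)**3)))**2 = (18/5 + (-4*1/2 + 23/(-1)))**2 = (18/5 + (-2 + 23*(-1)))**2 = (18/5 + (-2 - 23))**2 = (18/5 - 25)**2 = (-107/5)**2 = 11449/25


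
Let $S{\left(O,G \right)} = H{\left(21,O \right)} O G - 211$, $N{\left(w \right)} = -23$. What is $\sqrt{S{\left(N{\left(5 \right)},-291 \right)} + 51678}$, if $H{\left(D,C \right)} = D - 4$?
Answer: $8 \sqrt{2582} \approx 406.51$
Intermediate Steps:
$H{\left(D,C \right)} = -4 + D$
$S{\left(O,G \right)} = -211 + 17 G O$ ($S{\left(O,G \right)} = \left(-4 + 21\right) O G - 211 = 17 O G - 211 = 17 G O - 211 = -211 + 17 G O$)
$\sqrt{S{\left(N{\left(5 \right)},-291 \right)} + 51678} = \sqrt{\left(-211 + 17 \left(-291\right) \left(-23\right)\right) + 51678} = \sqrt{\left(-211 + 113781\right) + 51678} = \sqrt{113570 + 51678} = \sqrt{165248} = 8 \sqrt{2582}$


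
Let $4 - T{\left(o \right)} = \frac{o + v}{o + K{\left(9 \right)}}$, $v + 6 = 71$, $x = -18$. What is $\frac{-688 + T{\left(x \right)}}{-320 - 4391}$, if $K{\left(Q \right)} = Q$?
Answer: $\frac{6109}{42399} \approx 0.14408$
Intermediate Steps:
$v = 65$ ($v = -6 + 71 = 65$)
$T{\left(o \right)} = 4 - \frac{65 + o}{9 + o}$ ($T{\left(o \right)} = 4 - \frac{o + 65}{o + 9} = 4 - \frac{65 + o}{9 + o}$)
$\frac{-688 + T{\left(x \right)}}{-320 - 4391} = \frac{-688 + \frac{-29 + 3 \left(-18\right)}{9 - 18}}{-320 - 4391} = \frac{-688 + \frac{-29 - 54}{-9}}{-4711} = \left(-688 - - \frac{83}{9}\right) \left(- \frac{1}{4711}\right) = \left(-688 + \frac{83}{9}\right) \left(- \frac{1}{4711}\right) = \left(- \frac{6109}{9}\right) \left(- \frac{1}{4711}\right) = \frac{6109}{42399}$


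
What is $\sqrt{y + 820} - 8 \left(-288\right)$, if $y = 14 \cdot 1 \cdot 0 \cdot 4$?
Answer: $2304 + 2 \sqrt{205} \approx 2332.6$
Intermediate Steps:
$y = 0$ ($y = 14 \cdot 0 = 0$)
$\sqrt{y + 820} - 8 \left(-288\right) = \sqrt{0 + 820} - 8 \left(-288\right) = \sqrt{820} - -2304 = 2 \sqrt{205} + 2304 = 2304 + 2 \sqrt{205}$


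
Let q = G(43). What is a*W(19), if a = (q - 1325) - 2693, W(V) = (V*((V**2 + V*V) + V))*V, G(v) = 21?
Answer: -1069201497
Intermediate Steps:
q = 21
W(V) = V**2*(V + 2*V**2) (W(V) = (V*((V**2 + V**2) + V))*V = (V*(2*V**2 + V))*V = (V*(V + 2*V**2))*V = V**2*(V + 2*V**2))
a = -3997 (a = (21 - 1325) - 2693 = -1304 - 2693 = -3997)
a*W(19) = -3997*19**3*(1 + 2*19) = -27415423*(1 + 38) = -27415423*39 = -3997*267501 = -1069201497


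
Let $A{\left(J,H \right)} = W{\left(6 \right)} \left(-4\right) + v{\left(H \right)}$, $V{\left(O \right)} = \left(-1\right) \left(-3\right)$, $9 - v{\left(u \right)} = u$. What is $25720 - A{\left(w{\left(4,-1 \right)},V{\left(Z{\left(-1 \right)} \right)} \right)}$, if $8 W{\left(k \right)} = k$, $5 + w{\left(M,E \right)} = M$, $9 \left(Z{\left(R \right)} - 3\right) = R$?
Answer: $25717$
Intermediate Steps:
$Z{\left(R \right)} = 3 + \frac{R}{9}$
$w{\left(M,E \right)} = -5 + M$
$W{\left(k \right)} = \frac{k}{8}$
$v{\left(u \right)} = 9 - u$
$V{\left(O \right)} = 3$
$A{\left(J,H \right)} = 6 - H$ ($A{\left(J,H \right)} = \frac{1}{8} \cdot 6 \left(-4\right) - \left(-9 + H\right) = \frac{3}{4} \left(-4\right) - \left(-9 + H\right) = -3 - \left(-9 + H\right) = 6 - H$)
$25720 - A{\left(w{\left(4,-1 \right)},V{\left(Z{\left(-1 \right)} \right)} \right)} = 25720 - \left(6 - 3\right) = 25720 - 3 = 25717$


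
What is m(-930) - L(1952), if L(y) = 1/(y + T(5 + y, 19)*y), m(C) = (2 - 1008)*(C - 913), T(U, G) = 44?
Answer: 162860454719/87840 ≈ 1.8541e+6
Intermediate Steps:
m(C) = 918478 - 1006*C (m(C) = -1006*(-913 + C) = 918478 - 1006*C)
L(y) = 1/(45*y) (L(y) = 1/(y + 44*y) = 1/(45*y))
m(-930) - L(1952) = (918478 - 1006*(-930)) - 1/(45*1952) = (918478 + 935580) - 1/(45*1952) = 1854058 - 1*1/87840 = 1854058 - 1/87840 = 162860454719/87840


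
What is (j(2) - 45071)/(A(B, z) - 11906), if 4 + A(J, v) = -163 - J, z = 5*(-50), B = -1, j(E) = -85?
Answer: 3763/1006 ≈ 3.7406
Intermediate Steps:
z = -250
A(J, v) = -167 - J (A(J, v) = -4 + (-163 - J) = -167 - J)
(j(2) - 45071)/(A(B, z) - 11906) = (-85 - 45071)/((-167 - 1*(-1)) - 11906) = -45156/((-167 + 1) - 11906) = -45156/(-166 - 11906) = -45156/(-12072) = -45156*(-1/12072) = 3763/1006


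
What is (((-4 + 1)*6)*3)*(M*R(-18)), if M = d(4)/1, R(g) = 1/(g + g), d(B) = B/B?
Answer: 3/2 ≈ 1.5000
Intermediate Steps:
d(B) = 1
R(g) = 1/(2*g)
M = 1 (M = 1/1 = 1*1 = 1)
(((-4 + 1)*6)*3)*(M*R(-18)) = (((-4 + 1)*6)*3)*(1*((1/2)/(-18))) = (-3*6*3)*(1*((1/2)*(-1/18))) = (-18*3)*(1*(-1/36)) = -54*(-1/36) = 3/2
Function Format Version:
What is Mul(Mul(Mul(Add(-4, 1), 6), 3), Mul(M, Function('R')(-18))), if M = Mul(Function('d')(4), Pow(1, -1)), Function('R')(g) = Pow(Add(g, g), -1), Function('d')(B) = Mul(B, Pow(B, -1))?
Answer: Rational(3, 2) ≈ 1.5000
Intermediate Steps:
Function('d')(B) = 1
Function('R')(g) = Mul(Rational(1, 2), Pow(g, -1)) (Function('R')(g) = Pow(Mul(2, g), -1) = Mul(Rational(1, 2), Pow(g, -1)))
M = 1 (M = Mul(1, Pow(1, -1)) = Mul(1, 1) = 1)
Mul(Mul(Mul(Add(-4, 1), 6), 3), Mul(M, Function('R')(-18))) = Mul(Mul(Mul(Add(-4, 1), 6), 3), Mul(1, Mul(Rational(1, 2), Pow(-18, -1)))) = Mul(Mul(Mul(-3, 6), 3), Mul(1, Mul(Rational(1, 2), Rational(-1, 18)))) = Mul(Mul(-18, 3), Mul(1, Rational(-1, 36))) = Mul(-54, Rational(-1, 36)) = Rational(3, 2)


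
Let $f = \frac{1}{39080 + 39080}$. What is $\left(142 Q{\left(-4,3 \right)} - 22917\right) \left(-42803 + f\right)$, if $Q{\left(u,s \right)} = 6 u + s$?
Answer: $\frac{86644650723621}{78160} \approx 1.1086 \cdot 10^{9}$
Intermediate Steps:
$Q{\left(u,s \right)} = s + 6 u$
$f = \frac{1}{78160} \approx 1.2794 \cdot 10^{-5}$
$\left(142 Q{\left(-4,3 \right)} - 22917\right) \left(-42803 + f\right) = \left(142 \left(3 + 6 \left(-4\right)\right) - 22917\right) \left(-42803 + \frac{1}{78160}\right) = \left(142 \left(3 - 24\right) - 22917\right) \left(- \frac{3345482479}{78160}\right) = \left(142 \left(-21\right) - 22917\right) \left(- \frac{3345482479}{78160}\right) = \left(-2982 - 22917\right) \left(- \frac{3345482479}{78160}\right) = \left(-25899\right) \left(- \frac{3345482479}{78160}\right) = \frac{86644650723621}{78160}$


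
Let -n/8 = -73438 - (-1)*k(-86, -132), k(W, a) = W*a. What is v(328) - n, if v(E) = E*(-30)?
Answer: -506528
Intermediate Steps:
v(E) = -30*E
n = 496688 (n = -8*(-73438 - (-1)*(-86*(-132))) = -8*(-73438 - (-1)*11352) = -8*(-73438 - 1*(-11352)) = -8*(-73438 + 11352) = -8*(-62086) = 496688)
v(328) - n = -30*328 - 1*496688 = -9840 - 496688 = -506528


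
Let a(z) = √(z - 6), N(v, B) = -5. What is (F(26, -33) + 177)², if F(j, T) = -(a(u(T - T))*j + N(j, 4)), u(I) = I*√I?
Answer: 29068 - 9464*I*√6 ≈ 29068.0 - 23182.0*I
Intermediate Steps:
u(I) = I^(3/2)
a(z) = √(-6 + z)
F(j, T) = 5 - I*j*√6 (F(j, T) = -(√(-6 + (T - T)^(3/2))*j - 5) = -(√(-6 + 0^(3/2))*j - 5) = -(√(-6 + 0)*j - 5) = -(√(-6)*j - 5) = -((I*√6)*j - 5) = -(I*j*√6 - 5) = -(-5 + I*j*√6) = 5 - I*j*√6)
(F(26, -33) + 177)² = ((5 - 1*I*26*√6) + 177)² = ((5 - 26*I*√6) + 177)² = (182 - 26*I*√6)²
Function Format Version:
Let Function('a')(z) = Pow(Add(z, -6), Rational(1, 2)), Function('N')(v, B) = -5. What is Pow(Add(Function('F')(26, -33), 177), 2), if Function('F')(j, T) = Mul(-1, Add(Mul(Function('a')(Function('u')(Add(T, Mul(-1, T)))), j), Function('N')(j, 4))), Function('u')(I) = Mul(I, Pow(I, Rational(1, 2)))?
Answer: Add(29068, Mul(-9464, I, Pow(6, Rational(1, 2)))) ≈ Add(29068., Mul(-23182., I))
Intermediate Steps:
Function('u')(I) = Pow(I, Rational(3, 2))
Function('a')(z) = Pow(Add(-6, z), Rational(1, 2))
Function('F')(j, T) = Add(5, Mul(-1, I, j, Pow(6, Rational(1, 2)))) (Function('F')(j, T) = Mul(-1, Add(Mul(Pow(Add(-6, Pow(Add(T, Mul(-1, T)), Rational(3, 2))), Rational(1, 2)), j), -5)) = Mul(-1, Add(Mul(Pow(Add(-6, Pow(0, Rational(3, 2))), Rational(1, 2)), j), -5)) = Mul(-1, Add(Mul(Pow(Add(-6, 0), Rational(1, 2)), j), -5)) = Mul(-1, Add(Mul(Pow(-6, Rational(1, 2)), j), -5)) = Mul(-1, Add(Mul(Mul(I, Pow(6, Rational(1, 2))), j), -5)) = Mul(-1, Add(Mul(I, j, Pow(6, Rational(1, 2))), -5)) = Mul(-1, Add(-5, Mul(I, j, Pow(6, Rational(1, 2))))) = Add(5, Mul(-1, I, j, Pow(6, Rational(1, 2)))))
Pow(Add(Function('F')(26, -33), 177), 2) = Pow(Add(Add(5, Mul(-1, I, 26, Pow(6, Rational(1, 2)))), 177), 2) = Pow(Add(Add(5, Mul(-26, I, Pow(6, Rational(1, 2)))), 177), 2) = Pow(Add(182, Mul(-26, I, Pow(6, Rational(1, 2)))), 2)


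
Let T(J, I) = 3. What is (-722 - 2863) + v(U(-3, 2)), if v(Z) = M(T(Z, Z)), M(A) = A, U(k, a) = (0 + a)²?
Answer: -3582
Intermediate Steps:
U(k, a) = a²
v(Z) = 3
(-722 - 2863) + v(U(-3, 2)) = (-722 - 2863) + 3 = -3585 + 3 = -3582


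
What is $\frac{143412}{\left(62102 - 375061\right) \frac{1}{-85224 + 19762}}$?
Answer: $\frac{9388036344}{312959} \approx 29998.0$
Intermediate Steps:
$\frac{143412}{\left(62102 - 375061\right) \frac{1}{-85224 + 19762}} = \frac{143412}{\left(62102 - 375061\right) \frac{1}{-65462}} = \frac{143412}{\left(62102 - 375061\right) \left(- \frac{1}{65462}\right)} = \frac{143412}{\left(-312959\right) \left(- \frac{1}{65462}\right)} = \frac{143412}{\frac{312959}{65462}} = 143412 \cdot \frac{65462}{312959} = \frac{9388036344}{312959}$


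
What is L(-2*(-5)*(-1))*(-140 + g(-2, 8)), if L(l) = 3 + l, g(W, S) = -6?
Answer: 1022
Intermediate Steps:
L(-2*(-5)*(-1))*(-140 + g(-2, 8)) = (3 - 2*(-5)*(-1))*(-140 - 6) = (3 + 10*(-1))*(-146) = (3 - 10)*(-146) = -7*(-146) = 1022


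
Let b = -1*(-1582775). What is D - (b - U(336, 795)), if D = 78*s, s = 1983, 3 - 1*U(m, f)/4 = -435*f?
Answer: -44789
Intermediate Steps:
U(m, f) = 12 + 1740*f (U(m, f) = 12 - (-1740)*f = 12 + 1740*f)
b = 1582775
D = 154674 (D = 78*1983 = 154674)
D - (b - U(336, 795)) = 154674 - (1582775 - (12 + 1740*795)) = 154674 - (1582775 - (12 + 1383300)) = 154674 - (1582775 - 1*1383312) = 154674 - (1582775 - 1383312) = 154674 - 1*199463 = 154674 - 199463 = -44789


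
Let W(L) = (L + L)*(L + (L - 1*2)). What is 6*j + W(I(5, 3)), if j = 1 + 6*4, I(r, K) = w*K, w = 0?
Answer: 150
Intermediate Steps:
I(r, K) = 0 (I(r, K) = 0*K = 0)
j = 25 (j = 1 + 24 = 25)
W(L) = 2*L*(-2 + 2*L) (W(L) = (2*L)*(L + (L - 2)) = (2*L)*(L + (-2 + L)) = (2*L)*(-2 + 2*L) = 2*L*(-2 + 2*L))
6*j + W(I(5, 3)) = 6*25 + 4*0*(-1 + 0) = 150 + 4*0*(-1) = 150 + 0 = 150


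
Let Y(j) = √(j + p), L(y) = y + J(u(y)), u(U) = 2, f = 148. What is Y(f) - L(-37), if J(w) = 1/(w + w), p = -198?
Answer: 147/4 + 5*I*√2 ≈ 36.75 + 7.0711*I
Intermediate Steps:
J(w) = 1/(2*w)
L(y) = ¼ + y (L(y) = y + (½)/2 = y + (½)*(½) = y + ¼ = ¼ + y)
Y(j) = √(-198 + j) (Y(j) = √(j - 198) = √(-198 + j))
Y(f) - L(-37) = √(-198 + 148) - (¼ - 37) = √(-50) - 1*(-147/4) = 5*I*√2 + 147/4 = 147/4 + 5*I*√2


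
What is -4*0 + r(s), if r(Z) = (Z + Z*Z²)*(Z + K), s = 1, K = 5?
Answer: 12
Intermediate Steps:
r(Z) = (5 + Z)*(Z + Z³) (r(Z) = (Z + Z*Z²)*(Z + 5) = (Z + Z³)*(5 + Z) = (5 + Z)*(Z + Z³))
-4*0 + r(s) = -4*0 + 1*(5 + 1 + 1³ + 5*1²) = 0 + 1*(5 + 1 + 1 + 5*1) = 0 + 1*(5 + 1 + 1 + 5) = 0 + 1*12 = 0 + 12 = 12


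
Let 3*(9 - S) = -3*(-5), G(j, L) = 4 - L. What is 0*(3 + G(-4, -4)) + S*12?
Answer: 48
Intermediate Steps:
S = 4 (S = 9 - (-1)*(-5) = 9 - 1/3*15 = 9 - 5 = 4)
0*(3 + G(-4, -4)) + S*12 = 0*(3 + (4 - 1*(-4))) + 4*12 = 0*(3 + (4 + 4)) + 48 = 0*(3 + 8) + 48 = 0*11 + 48 = 0 + 48 = 48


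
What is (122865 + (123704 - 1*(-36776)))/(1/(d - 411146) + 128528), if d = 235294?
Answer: 9965356988/4520381171 ≈ 2.2045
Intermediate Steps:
(122865 + (123704 - 1*(-36776)))/(1/(d - 411146) + 128528) = (122865 + (123704 - 1*(-36776)))/(1/(235294 - 411146) + 128528) = (122865 + (123704 + 36776))/(1/(-175852) + 128528) = (122865 + 160480)/(-1/175852 + 128528) = 283345/(22601905855/175852) = 283345*(175852/22601905855) = 9965356988/4520381171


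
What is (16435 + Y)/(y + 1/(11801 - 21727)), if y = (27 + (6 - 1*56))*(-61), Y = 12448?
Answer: 286692658/13926177 ≈ 20.587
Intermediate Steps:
y = 1403 (y = (27 + (6 - 56))*(-61) = (27 - 50)*(-61) = -23*(-61) = 1403)
(16435 + Y)/(y + 1/(11801 - 21727)) = (16435 + 12448)/(1403 + 1/(11801 - 21727)) = 28883/(1403 + 1/(-9926)) = 28883/(1403 - 1/9926) = 28883/(13926177/9926) = 28883*(9926/13926177) = 286692658/13926177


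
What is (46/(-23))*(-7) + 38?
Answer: 52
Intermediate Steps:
(46/(-23))*(-7) + 38 = (46*(-1/23))*(-7) + 38 = -2*(-7) + 38 = 14 + 38 = 52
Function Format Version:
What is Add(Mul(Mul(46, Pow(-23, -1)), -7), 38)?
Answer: 52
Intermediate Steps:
Add(Mul(Mul(46, Pow(-23, -1)), -7), 38) = Add(Mul(Mul(46, Rational(-1, 23)), -7), 38) = Add(Mul(-2, -7), 38) = Add(14, 38) = 52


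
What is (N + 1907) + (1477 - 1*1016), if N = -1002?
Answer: 1366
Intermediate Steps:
(N + 1907) + (1477 - 1*1016) = (-1002 + 1907) + (1477 - 1*1016) = 905 + (1477 - 1016) = 905 + 461 = 1366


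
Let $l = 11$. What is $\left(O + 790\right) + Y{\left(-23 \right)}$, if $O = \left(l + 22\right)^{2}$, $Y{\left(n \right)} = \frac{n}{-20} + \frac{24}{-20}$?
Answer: $\frac{37579}{20} \approx 1878.9$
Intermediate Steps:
$Y{\left(n \right)} = - \frac{6}{5} - \frac{n}{20}$ ($Y{\left(n \right)} = n \left(- \frac{1}{20}\right) + 24 \left(- \frac{1}{20}\right) = - \frac{n}{20} - \frac{6}{5} = - \frac{6}{5} - \frac{n}{20}$)
$O = 1089$ ($O = \left(11 + 22\right)^{2} = 33^{2} = 1089$)
$\left(O + 790\right) + Y{\left(-23 \right)} = \left(1089 + 790\right) - \frac{1}{20} = 1879 + \left(- \frac{6}{5} + \frac{23}{20}\right) = 1879 - \frac{1}{20} = \frac{37579}{20}$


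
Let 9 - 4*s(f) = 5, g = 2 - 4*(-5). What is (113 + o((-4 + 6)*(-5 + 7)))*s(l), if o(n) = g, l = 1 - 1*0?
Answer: 135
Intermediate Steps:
l = 1 (l = 1 + 0 = 1)
g = 22 (g = 2 + 20 = 22)
o(n) = 22
s(f) = 1 (s(f) = 9/4 - 1/4*5 = 9/4 - 5/4 = 1)
(113 + o((-4 + 6)*(-5 + 7)))*s(l) = (113 + 22)*1 = 135*1 = 135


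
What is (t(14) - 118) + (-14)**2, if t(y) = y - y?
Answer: 78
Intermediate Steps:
t(y) = 0
(t(14) - 118) + (-14)**2 = (0 - 118) + (-14)**2 = -118 + 196 = 78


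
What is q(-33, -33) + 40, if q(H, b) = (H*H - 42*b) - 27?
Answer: 2488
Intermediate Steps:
q(H, b) = -27 + H**2 - 42*b (q(H, b) = (H**2 - 42*b) - 27 = -27 + H**2 - 42*b)
q(-33, -33) + 40 = (-27 + (-33)**2 - 42*(-33)) + 40 = (-27 + 1089 + 1386) + 40 = 2448 + 40 = 2488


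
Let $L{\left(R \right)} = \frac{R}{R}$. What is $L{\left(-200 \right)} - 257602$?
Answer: $-257601$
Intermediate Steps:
$L{\left(R \right)} = 1$
$L{\left(-200 \right)} - 257602 = 1 - 257602 = -257601$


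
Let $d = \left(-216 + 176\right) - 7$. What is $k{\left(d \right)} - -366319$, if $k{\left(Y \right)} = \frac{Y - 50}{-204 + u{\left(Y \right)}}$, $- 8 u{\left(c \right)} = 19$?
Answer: $\frac{604793445}{1651} \approx 3.6632 \cdot 10^{5}$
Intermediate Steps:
$d = -47$ ($d = -40 - 7 = -47$)
$u{\left(c \right)} = - \frac{19}{8}$ ($u{\left(c \right)} = \left(- \frac{1}{8}\right) 19 = - \frac{19}{8}$)
$k{\left(Y \right)} = \frac{400}{1651} - \frac{8 Y}{1651}$ ($k{\left(Y \right)} = \frac{Y - 50}{-204 - \frac{19}{8}} = \frac{-50 + Y}{- \frac{1651}{8}} = \left(-50 + Y\right) \left(- \frac{8}{1651}\right) = \frac{400}{1651} - \frac{8 Y}{1651}$)
$k{\left(d \right)} - -366319 = \left(\frac{400}{1651} - - \frac{376}{1651}\right) - -366319 = \left(\frac{400}{1651} + \frac{376}{1651}\right) + 366319 = \frac{776}{1651} + 366319 = \frac{604793445}{1651}$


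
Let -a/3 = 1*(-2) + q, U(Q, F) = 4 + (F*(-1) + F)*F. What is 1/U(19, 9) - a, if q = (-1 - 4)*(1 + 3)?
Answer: -263/4 ≈ -65.750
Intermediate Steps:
q = -20 (q = -5*4 = -20)
U(Q, F) = 4 (U(Q, F) = 4 + (-F + F)*F = 4 + 0*F = 4 + 0 = 4)
a = 66 (a = -3*(1*(-2) - 20) = -3*(-2 - 20) = -3*(-22) = 66)
1/U(19, 9) - a = 1/4 - 1*66 = ¼ - 66 = -263/4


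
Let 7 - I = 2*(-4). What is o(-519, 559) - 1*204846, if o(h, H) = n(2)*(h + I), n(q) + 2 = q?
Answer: -204846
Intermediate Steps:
n(q) = -2 + q
I = 15 (I = 7 - 2*(-4) = 7 - 1*(-8) = 7 + 8 = 15)
o(h, H) = 0 (o(h, H) = (-2 + 2)*(h + 15) = 0*(15 + h) = 0)
o(-519, 559) - 1*204846 = 0 - 1*204846 = 0 - 204846 = -204846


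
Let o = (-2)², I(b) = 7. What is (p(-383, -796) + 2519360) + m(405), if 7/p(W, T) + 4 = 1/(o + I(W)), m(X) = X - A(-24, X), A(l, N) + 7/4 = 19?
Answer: 433396305/172 ≈ 2.5197e+6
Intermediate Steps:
A(l, N) = 69/4 (A(l, N) = -7/4 + 19 = 69/4)
o = 4
m(X) = -69/4 + X (m(X) = X - 1*69/4 = X - 69/4 = -69/4 + X)
p(W, T) = -77/43 (p(W, T) = 7/(-4 + 1/(4 + 7)) = 7/(-4 + 1/11) = 7/(-43/11) = 7*(-11/43) = -77/43)
(p(-383, -796) + 2519360) + m(405) = (-77/43 + 2519360) + (-69/4 + 405) = 108332403/43 + 1551/4 = 433396305/172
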